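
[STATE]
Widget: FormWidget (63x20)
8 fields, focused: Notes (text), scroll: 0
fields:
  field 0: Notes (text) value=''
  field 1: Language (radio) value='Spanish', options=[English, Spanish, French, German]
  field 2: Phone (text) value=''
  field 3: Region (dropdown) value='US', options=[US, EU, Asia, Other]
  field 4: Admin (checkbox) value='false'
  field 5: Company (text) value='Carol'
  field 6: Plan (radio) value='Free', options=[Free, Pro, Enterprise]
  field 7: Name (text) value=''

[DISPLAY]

> Notes:      [                                               ]
  Language:   ( ) English  (●) Spanish  ( ) French  ( ) German 
  Phone:      [                                               ]
  Region:     [US                                            ▼]
  Admin:      [ ]                                              
  Company:    [Carol                                          ]
  Plan:       (●) Free  ( ) Pro  ( ) Enterprise                
  Name:       [                                               ]
                                                               
                                                               
                                                               
                                                               
                                                               
                                                               
                                                               
                                                               
                                                               
                                                               
                                                               
                                                               


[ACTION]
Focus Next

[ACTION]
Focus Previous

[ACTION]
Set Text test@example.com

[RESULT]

> Notes:      [test@example.com                               ]
  Language:   ( ) English  (●) Spanish  ( ) French  ( ) German 
  Phone:      [                                               ]
  Region:     [US                                            ▼]
  Admin:      [ ]                                              
  Company:    [Carol                                          ]
  Plan:       (●) Free  ( ) Pro  ( ) Enterprise                
  Name:       [                                               ]
                                                               
                                                               
                                                               
                                                               
                                                               
                                                               
                                                               
                                                               
                                                               
                                                               
                                                               
                                                               


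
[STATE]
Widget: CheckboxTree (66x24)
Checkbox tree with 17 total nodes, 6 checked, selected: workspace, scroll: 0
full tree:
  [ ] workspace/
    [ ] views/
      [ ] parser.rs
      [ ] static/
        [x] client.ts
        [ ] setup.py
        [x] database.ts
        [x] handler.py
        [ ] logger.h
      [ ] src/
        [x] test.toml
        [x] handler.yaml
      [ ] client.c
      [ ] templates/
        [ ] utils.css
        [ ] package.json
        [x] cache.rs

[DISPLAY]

>[-] workspace/                                                   
   [-] views/                                                     
     [ ] parser.rs                                                
     [-] static/                                                  
       [x] client.ts                                              
       [ ] setup.py                                               
       [x] database.ts                                            
       [x] handler.py                                             
       [ ] logger.h                                               
     [x] src/                                                     
       [x] test.toml                                              
       [x] handler.yaml                                           
     [ ] client.c                                                 
     [-] templates/                                               
       [ ] utils.css                                              
       [ ] package.json                                           
       [x] cache.rs                                               
                                                                  
                                                                  
                                                                  
                                                                  
                                                                  
                                                                  
                                                                  


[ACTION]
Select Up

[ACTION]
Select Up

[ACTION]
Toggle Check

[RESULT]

>[x] workspace/                                                   
   [x] views/                                                     
     [x] parser.rs                                                
     [x] static/                                                  
       [x] client.ts                                              
       [x] setup.py                                               
       [x] database.ts                                            
       [x] handler.py                                             
       [x] logger.h                                               
     [x] src/                                                     
       [x] test.toml                                              
       [x] handler.yaml                                           
     [x] client.c                                                 
     [x] templates/                                               
       [x] utils.css                                              
       [x] package.json                                           
       [x] cache.rs                                               
                                                                  
                                                                  
                                                                  
                                                                  
                                                                  
                                                                  
                                                                  


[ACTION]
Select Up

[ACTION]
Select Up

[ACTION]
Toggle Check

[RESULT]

>[ ] workspace/                                                   
   [ ] views/                                                     
     [ ] parser.rs                                                
     [ ] static/                                                  
       [ ] client.ts                                              
       [ ] setup.py                                               
       [ ] database.ts                                            
       [ ] handler.py                                             
       [ ] logger.h                                               
     [ ] src/                                                     
       [ ] test.toml                                              
       [ ] handler.yaml                                           
     [ ] client.c                                                 
     [ ] templates/                                               
       [ ] utils.css                                              
       [ ] package.json                                           
       [ ] cache.rs                                               
                                                                  
                                                                  
                                                                  
                                                                  
                                                                  
                                                                  
                                                                  


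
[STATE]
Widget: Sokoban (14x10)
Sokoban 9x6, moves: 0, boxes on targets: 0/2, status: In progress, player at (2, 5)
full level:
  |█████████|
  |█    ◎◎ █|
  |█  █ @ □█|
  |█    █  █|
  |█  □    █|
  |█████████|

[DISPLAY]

█████████     
█    ◎◎ █     
█  █ @ □█     
█    █  █     
█  □    █     
█████████     
Moves: 0  0/2 
              
              
              


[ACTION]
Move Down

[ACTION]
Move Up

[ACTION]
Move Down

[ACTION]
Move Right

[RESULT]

█████████     
█    ◎◎ █     
█  █  @□█     
█    █  █     
█  □    █     
█████████     
Moves: 3  0/2 
              
              
              


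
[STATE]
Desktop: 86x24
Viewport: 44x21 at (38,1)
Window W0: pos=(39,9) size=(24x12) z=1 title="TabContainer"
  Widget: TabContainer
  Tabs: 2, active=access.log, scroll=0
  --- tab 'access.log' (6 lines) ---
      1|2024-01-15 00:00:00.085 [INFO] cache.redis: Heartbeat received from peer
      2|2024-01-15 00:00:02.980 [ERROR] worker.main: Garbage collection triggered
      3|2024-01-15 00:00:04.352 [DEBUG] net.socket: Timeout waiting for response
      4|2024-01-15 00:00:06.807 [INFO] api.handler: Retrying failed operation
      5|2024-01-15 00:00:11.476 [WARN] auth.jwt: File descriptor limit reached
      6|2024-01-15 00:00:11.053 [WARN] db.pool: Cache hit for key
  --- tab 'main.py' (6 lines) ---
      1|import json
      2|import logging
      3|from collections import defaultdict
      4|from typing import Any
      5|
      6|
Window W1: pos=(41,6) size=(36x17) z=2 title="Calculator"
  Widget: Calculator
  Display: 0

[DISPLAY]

                                            
                                            
                                            
                                            
                                            
   ┏━━━━━━━━━━━━━━━━━━━━━━━━━━━━━━━━━━┓     
   ┃ Calculator                       ┃     
   ┠──────────────────────────────────┨     
 ┏━┃                                 0┃     
 ┃ ┃┌───┬───┬───┬───┐                 ┃     
 ┠─┃│ 7 │ 8 │ 9 │ ÷ │                 ┃     
 ┃[┃├───┼───┼───┼───┤                 ┃     
 ┃─┃│ 4 │ 5 │ 6 │ × │                 ┃     
 ┃2┃├───┼───┼───┼───┤                 ┃     
 ┃2┃│ 1 │ 2 │ 3 │ - │                 ┃     
 ┃2┃├───┼───┼───┼───┤                 ┃     
 ┃2┃│ 0 │ . │ = │ + │                 ┃     
 ┃2┃├───┼───┼───┼───┤                 ┃     
 ┃2┃│ C │ MC│ MR│ M+│                 ┃     
 ┗━┃└───┴───┴───┴───┘                 ┃     
   ┃                                  ┃     


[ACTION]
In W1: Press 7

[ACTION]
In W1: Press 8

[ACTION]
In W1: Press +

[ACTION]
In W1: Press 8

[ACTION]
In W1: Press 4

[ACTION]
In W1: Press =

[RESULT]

                                            
                                            
                                            
                                            
                                            
   ┏━━━━━━━━━━━━━━━━━━━━━━━━━━━━━━━━━━┓     
   ┃ Calculator                       ┃     
   ┠──────────────────────────────────┨     
 ┏━┃                               162┃     
 ┃ ┃┌───┬───┬───┬───┐                 ┃     
 ┠─┃│ 7 │ 8 │ 9 │ ÷ │                 ┃     
 ┃[┃├───┼───┼───┼───┤                 ┃     
 ┃─┃│ 4 │ 5 │ 6 │ × │                 ┃     
 ┃2┃├───┼───┼───┼───┤                 ┃     
 ┃2┃│ 1 │ 2 │ 3 │ - │                 ┃     
 ┃2┃├───┼───┼───┼───┤                 ┃     
 ┃2┃│ 0 │ . │ = │ + │                 ┃     
 ┃2┃├───┼───┼───┼───┤                 ┃     
 ┃2┃│ C │ MC│ MR│ M+│                 ┃     
 ┗━┃└───┴───┴───┴───┘                 ┃     
   ┃                                  ┃     


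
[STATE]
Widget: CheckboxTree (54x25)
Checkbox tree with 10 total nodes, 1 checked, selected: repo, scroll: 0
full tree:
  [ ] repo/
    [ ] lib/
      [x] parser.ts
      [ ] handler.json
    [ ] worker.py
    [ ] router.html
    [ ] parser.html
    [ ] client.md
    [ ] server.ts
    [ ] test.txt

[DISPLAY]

>[-] repo/                                            
   [-] lib/                                           
     [x] parser.ts                                    
     [ ] handler.json                                 
   [ ] worker.py                                      
   [ ] router.html                                    
   [ ] parser.html                                    
   [ ] client.md                                      
   [ ] server.ts                                      
   [ ] test.txt                                       
                                                      
                                                      
                                                      
                                                      
                                                      
                                                      
                                                      
                                                      
                                                      
                                                      
                                                      
                                                      
                                                      
                                                      
                                                      


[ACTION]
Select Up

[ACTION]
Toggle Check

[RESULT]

>[x] repo/                                            
   [x] lib/                                           
     [x] parser.ts                                    
     [x] handler.json                                 
   [x] worker.py                                      
   [x] router.html                                    
   [x] parser.html                                    
   [x] client.md                                      
   [x] server.ts                                      
   [x] test.txt                                       
                                                      
                                                      
                                                      
                                                      
                                                      
                                                      
                                                      
                                                      
                                                      
                                                      
                                                      
                                                      
                                                      
                                                      
                                                      


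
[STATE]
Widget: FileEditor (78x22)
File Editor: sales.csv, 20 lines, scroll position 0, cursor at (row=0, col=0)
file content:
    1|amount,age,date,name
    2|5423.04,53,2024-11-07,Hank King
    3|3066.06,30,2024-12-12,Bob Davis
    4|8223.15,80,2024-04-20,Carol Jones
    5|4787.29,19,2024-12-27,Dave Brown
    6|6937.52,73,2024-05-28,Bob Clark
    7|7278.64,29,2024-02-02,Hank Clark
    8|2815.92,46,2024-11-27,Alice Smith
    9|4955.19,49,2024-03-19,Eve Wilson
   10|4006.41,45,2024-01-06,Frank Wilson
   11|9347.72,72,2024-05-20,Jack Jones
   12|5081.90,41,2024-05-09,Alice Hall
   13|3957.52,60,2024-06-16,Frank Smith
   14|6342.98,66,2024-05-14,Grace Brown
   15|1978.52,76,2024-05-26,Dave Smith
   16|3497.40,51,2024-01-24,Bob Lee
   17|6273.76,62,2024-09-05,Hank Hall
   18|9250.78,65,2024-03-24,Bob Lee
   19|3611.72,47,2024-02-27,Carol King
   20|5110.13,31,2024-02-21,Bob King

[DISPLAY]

█mount,age,date,name                                                         ▲
5423.04,53,2024-11-07,Hank King                                              █
3066.06,30,2024-12-12,Bob Davis                                              ░
8223.15,80,2024-04-20,Carol Jones                                            ░
4787.29,19,2024-12-27,Dave Brown                                             ░
6937.52,73,2024-05-28,Bob Clark                                              ░
7278.64,29,2024-02-02,Hank Clark                                             ░
2815.92,46,2024-11-27,Alice Smith                                            ░
4955.19,49,2024-03-19,Eve Wilson                                             ░
4006.41,45,2024-01-06,Frank Wilson                                           ░
9347.72,72,2024-05-20,Jack Jones                                             ░
5081.90,41,2024-05-09,Alice Hall                                             ░
3957.52,60,2024-06-16,Frank Smith                                            ░
6342.98,66,2024-05-14,Grace Brown                                            ░
1978.52,76,2024-05-26,Dave Smith                                             ░
3497.40,51,2024-01-24,Bob Lee                                                ░
6273.76,62,2024-09-05,Hank Hall                                              ░
9250.78,65,2024-03-24,Bob Lee                                                ░
3611.72,47,2024-02-27,Carol King                                             ░
5110.13,31,2024-02-21,Bob King                                               ░
                                                                             ░
                                                                             ▼


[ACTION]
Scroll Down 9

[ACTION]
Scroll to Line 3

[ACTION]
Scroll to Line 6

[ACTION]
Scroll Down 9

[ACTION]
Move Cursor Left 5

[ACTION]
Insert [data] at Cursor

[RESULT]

data█mount,age,date,name                                                     ▲
5423.04,53,2024-11-07,Hank King                                              █
3066.06,30,2024-12-12,Bob Davis                                              ░
8223.15,80,2024-04-20,Carol Jones                                            ░
4787.29,19,2024-12-27,Dave Brown                                             ░
6937.52,73,2024-05-28,Bob Clark                                              ░
7278.64,29,2024-02-02,Hank Clark                                             ░
2815.92,46,2024-11-27,Alice Smith                                            ░
4955.19,49,2024-03-19,Eve Wilson                                             ░
4006.41,45,2024-01-06,Frank Wilson                                           ░
9347.72,72,2024-05-20,Jack Jones                                             ░
5081.90,41,2024-05-09,Alice Hall                                             ░
3957.52,60,2024-06-16,Frank Smith                                            ░
6342.98,66,2024-05-14,Grace Brown                                            ░
1978.52,76,2024-05-26,Dave Smith                                             ░
3497.40,51,2024-01-24,Bob Lee                                                ░
6273.76,62,2024-09-05,Hank Hall                                              ░
9250.78,65,2024-03-24,Bob Lee                                                ░
3611.72,47,2024-02-27,Carol King                                             ░
5110.13,31,2024-02-21,Bob King                                               ░
                                                                             ░
                                                                             ▼


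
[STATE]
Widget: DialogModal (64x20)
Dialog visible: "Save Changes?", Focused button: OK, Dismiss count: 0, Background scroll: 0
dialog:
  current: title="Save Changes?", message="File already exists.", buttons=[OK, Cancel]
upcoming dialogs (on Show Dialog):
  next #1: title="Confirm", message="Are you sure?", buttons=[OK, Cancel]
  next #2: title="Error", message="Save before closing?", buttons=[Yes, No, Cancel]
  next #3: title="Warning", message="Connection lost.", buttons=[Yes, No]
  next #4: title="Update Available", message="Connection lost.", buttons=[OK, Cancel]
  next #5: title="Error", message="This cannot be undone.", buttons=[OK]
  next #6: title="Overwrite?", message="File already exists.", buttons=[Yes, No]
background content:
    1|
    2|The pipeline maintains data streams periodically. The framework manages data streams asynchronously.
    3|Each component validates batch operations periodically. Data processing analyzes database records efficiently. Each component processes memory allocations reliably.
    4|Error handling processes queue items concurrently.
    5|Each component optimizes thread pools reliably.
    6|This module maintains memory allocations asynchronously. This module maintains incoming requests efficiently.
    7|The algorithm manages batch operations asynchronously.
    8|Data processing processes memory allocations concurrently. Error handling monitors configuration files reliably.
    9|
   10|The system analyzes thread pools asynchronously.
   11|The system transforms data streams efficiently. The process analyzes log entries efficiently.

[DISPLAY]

                                                                
The pipeline maintains data streams periodically. The framework 
Each component validates batch operations periodically. Data pro
Error handling processes queue items concurrently.              
Each component optimizes thread pools reliably.                 
This module maintains memory allocations asynchronously. This mo
The algorithm manages batch operations asynchronously.          
Data processing proc┌──────────────────────┐ concurrently. Error
                    │    Save Changes?     │                    
The system analyzes │ File already exists. │sly.                
The system transform│    [OK]  Cancel      │ly. The process anal
                    └──────────────────────┘                    
                                                                
                                                                
                                                                
                                                                
                                                                
                                                                
                                                                
                                                                


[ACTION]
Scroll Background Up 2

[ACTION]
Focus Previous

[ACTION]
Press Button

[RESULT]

                                                                
The pipeline maintains data streams periodically. The framework 
Each component validates batch operations periodically. Data pro
Error handling processes queue items concurrently.              
Each component optimizes thread pools reliably.                 
This module maintains memory allocations asynchronously. This mo
The algorithm manages batch operations asynchronously.          
Data processing processes memory allocations concurrently. Error
                                                                
The system analyzes thread pools asynchronously.                
The system transforms data streams efficiently. The process anal
                                                                
                                                                
                                                                
                                                                
                                                                
                                                                
                                                                
                                                                
                                                                


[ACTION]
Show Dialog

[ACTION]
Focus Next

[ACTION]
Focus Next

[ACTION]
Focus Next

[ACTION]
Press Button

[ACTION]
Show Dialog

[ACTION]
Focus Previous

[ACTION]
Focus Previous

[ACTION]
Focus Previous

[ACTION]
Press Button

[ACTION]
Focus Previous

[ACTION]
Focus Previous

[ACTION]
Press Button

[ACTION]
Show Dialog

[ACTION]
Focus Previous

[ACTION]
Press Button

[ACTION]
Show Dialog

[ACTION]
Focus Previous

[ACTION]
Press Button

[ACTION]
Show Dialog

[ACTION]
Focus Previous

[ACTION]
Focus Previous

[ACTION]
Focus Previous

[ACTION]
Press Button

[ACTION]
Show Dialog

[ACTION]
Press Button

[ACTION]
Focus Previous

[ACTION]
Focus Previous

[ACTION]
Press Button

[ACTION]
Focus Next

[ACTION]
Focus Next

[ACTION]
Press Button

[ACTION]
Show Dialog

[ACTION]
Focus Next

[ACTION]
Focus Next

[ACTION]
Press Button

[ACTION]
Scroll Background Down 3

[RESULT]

Error handling processes queue items concurrently.              
Each component optimizes thread pools reliably.                 
This module maintains memory allocations asynchronously. This mo
The algorithm manages batch operations asynchronously.          
Data processing processes memory allocations concurrently. Error
                                                                
The system analyzes thread pools asynchronously.                
The system transforms data streams efficiently. The process anal
                                                                
                                                                
                                                                
                                                                
                                                                
                                                                
                                                                
                                                                
                                                                
                                                                
                                                                
                                                                


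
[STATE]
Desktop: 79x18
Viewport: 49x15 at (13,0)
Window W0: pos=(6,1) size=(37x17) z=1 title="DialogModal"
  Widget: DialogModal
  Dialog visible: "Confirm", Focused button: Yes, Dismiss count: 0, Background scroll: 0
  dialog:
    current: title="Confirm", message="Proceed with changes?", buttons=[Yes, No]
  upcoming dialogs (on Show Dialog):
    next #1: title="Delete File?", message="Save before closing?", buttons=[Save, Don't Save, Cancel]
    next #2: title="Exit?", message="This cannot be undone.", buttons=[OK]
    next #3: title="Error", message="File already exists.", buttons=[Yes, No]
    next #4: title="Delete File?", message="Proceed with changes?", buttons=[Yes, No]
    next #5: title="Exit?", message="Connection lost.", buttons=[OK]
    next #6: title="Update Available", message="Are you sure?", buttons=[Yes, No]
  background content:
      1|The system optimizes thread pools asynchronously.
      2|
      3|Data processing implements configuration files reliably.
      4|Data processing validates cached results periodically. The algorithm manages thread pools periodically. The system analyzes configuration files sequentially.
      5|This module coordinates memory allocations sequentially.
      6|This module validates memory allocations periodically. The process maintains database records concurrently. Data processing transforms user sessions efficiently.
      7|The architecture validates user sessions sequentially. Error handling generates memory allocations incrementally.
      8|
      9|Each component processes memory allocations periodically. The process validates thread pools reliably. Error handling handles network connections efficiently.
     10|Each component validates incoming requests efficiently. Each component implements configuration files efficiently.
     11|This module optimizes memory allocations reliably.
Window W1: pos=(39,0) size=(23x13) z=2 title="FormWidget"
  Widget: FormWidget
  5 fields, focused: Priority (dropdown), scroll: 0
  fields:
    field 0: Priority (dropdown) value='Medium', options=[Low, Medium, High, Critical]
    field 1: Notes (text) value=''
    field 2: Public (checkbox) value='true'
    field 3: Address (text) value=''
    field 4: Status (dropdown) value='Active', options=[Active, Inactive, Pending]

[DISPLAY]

                          ┏━━━━━━━━━━━━━━━━━━━━━┓
━━━━━━━━━━━━━━━━━━━━━━━━━━┃ FormWidget          ┃
gModal                    ┠─────────────────────┨
──────────────────────────┃> Priority:   [Medi▼]┃
stem optimizes thread pool┃  Notes:      [     ]┃
                          ┃  Public:     [x]    ┃
rocessing implements confi┃  Address:    [     ]┃
rocessing validates cached┃  Status:     [Acti▼]┃
───────────────────────┐ a┃                     ┃
        Confirm        │ll┃                     ┃
 Proceed with changes? │r ┃                     ┃
       [Yes]  No       │  ┃                     ┃
───────────────────────┘y ┗━━━━━━━━━━━━━━━━━━━━━┛
omponent validates incoming r┃                   
odule optimizes memory alloca┃                   


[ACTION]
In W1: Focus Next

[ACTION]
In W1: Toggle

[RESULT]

                          ┏━━━━━━━━━━━━━━━━━━━━━┓
━━━━━━━━━━━━━━━━━━━━━━━━━━┃ FormWidget          ┃
gModal                    ┠─────────────────────┨
──────────────────────────┃  Priority:   [Medi▼]┃
stem optimizes thread pool┃> Notes:      [     ]┃
                          ┃  Public:     [x]    ┃
rocessing implements confi┃  Address:    [     ]┃
rocessing validates cached┃  Status:     [Acti▼]┃
───────────────────────┐ a┃                     ┃
        Confirm        │ll┃                     ┃
 Proceed with changes? │r ┃                     ┃
       [Yes]  No       │  ┃                     ┃
───────────────────────┘y ┗━━━━━━━━━━━━━━━━━━━━━┛
omponent validates incoming r┃                   
odule optimizes memory alloca┃                   


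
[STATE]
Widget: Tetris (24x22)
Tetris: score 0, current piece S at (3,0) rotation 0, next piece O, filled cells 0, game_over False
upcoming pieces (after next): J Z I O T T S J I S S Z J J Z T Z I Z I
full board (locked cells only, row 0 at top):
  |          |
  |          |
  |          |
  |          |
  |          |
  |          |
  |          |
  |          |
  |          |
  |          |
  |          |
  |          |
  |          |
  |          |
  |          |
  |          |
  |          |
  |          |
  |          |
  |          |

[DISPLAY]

    ░░    │Next:        
   ░░     │▓▓           
          │▓▓           
          │             
          │             
          │             
          │Score:       
          │0            
          │             
          │             
          │             
          │             
          │             
          │             
          │             
          │             
          │             
          │             
          │             
          │             
          │             
          │             


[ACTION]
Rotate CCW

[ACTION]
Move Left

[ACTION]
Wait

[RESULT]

          │Next:        
  ░       │▓▓           
  ░░      │▓▓           
   ░      │             
          │             
          │             
          │Score:       
          │0            
          │             
          │             
          │             
          │             
          │             
          │             
          │             
          │             
          │             
          │             
          │             
          │             
          │             
          │             


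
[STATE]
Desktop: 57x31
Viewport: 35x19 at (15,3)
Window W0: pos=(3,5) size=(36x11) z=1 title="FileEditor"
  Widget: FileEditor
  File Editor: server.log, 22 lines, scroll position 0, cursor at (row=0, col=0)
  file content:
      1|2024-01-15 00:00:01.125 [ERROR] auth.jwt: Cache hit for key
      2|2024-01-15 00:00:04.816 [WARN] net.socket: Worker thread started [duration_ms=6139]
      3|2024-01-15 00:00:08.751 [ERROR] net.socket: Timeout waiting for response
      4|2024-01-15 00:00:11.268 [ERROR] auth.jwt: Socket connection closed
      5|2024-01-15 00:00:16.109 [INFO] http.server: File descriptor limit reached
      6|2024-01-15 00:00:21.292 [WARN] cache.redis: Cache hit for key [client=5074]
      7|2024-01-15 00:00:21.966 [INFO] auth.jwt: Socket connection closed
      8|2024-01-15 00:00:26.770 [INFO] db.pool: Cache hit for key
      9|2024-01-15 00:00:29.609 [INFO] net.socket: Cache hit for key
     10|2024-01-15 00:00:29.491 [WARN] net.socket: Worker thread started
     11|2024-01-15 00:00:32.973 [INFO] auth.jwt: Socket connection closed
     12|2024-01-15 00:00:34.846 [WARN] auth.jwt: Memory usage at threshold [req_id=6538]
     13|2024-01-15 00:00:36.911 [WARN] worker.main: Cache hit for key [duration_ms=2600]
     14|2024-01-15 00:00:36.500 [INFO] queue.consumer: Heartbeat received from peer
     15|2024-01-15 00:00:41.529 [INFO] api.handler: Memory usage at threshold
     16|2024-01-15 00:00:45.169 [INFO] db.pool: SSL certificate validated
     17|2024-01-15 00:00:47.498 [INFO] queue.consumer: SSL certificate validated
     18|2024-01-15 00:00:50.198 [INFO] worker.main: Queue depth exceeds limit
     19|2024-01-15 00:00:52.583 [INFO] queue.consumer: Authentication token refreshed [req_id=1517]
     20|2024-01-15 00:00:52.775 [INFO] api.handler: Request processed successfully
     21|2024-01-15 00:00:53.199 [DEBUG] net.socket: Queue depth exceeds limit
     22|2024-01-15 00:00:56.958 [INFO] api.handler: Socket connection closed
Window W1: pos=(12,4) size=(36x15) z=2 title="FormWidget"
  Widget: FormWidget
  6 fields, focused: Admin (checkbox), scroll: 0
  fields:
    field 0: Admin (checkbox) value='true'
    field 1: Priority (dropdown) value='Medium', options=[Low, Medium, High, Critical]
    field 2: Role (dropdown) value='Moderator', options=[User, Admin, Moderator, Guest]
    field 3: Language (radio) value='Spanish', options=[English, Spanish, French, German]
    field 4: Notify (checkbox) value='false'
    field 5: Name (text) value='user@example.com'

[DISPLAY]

                                   
━━━━━━━━━━━━━━━━━━━━━━━━━━━━━━━━┓  
ormWidget                       ┃  
────────────────────────────────┨  
Admin:      [x]                 ┃  
Priority:   [Medium           ▼]┃  
Role:       [Moderator        ▼]┃  
Language:   ( ) English  (●) Spa┃  
Notify:     [ ]                 ┃  
Name:       [user@example.com  ]┃  
                                ┃  
                                ┃  
                                ┃  
                                ┃  
                                ┃  
━━━━━━━━━━━━━━━━━━━━━━━━━━━━━━━━┛  
                                   
                                   
                                   


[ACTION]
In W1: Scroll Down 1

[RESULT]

                                   
━━━━━━━━━━━━━━━━━━━━━━━━━━━━━━━━┓  
ormWidget                       ┃  
────────────────────────────────┨  
Priority:   [Medium           ▼]┃  
Role:       [Moderator        ▼]┃  
Language:   ( ) English  (●) Spa┃  
Notify:     [ ]                 ┃  
Name:       [user@example.com  ]┃  
                                ┃  
                                ┃  
                                ┃  
                                ┃  
                                ┃  
                                ┃  
━━━━━━━━━━━━━━━━━━━━━━━━━━━━━━━━┛  
                                   
                                   
                                   


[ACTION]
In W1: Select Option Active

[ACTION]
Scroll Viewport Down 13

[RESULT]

                                ┃  
                                ┃  
                                ┃  
                                ┃  
                                ┃  
                                ┃  
━━━━━━━━━━━━━━━━━━━━━━━━━━━━━━━━┛  
                                   
                                   
                                   
                                   
                                   
                                   
                                   
                                   
                                   
                                   
                                   
                                   


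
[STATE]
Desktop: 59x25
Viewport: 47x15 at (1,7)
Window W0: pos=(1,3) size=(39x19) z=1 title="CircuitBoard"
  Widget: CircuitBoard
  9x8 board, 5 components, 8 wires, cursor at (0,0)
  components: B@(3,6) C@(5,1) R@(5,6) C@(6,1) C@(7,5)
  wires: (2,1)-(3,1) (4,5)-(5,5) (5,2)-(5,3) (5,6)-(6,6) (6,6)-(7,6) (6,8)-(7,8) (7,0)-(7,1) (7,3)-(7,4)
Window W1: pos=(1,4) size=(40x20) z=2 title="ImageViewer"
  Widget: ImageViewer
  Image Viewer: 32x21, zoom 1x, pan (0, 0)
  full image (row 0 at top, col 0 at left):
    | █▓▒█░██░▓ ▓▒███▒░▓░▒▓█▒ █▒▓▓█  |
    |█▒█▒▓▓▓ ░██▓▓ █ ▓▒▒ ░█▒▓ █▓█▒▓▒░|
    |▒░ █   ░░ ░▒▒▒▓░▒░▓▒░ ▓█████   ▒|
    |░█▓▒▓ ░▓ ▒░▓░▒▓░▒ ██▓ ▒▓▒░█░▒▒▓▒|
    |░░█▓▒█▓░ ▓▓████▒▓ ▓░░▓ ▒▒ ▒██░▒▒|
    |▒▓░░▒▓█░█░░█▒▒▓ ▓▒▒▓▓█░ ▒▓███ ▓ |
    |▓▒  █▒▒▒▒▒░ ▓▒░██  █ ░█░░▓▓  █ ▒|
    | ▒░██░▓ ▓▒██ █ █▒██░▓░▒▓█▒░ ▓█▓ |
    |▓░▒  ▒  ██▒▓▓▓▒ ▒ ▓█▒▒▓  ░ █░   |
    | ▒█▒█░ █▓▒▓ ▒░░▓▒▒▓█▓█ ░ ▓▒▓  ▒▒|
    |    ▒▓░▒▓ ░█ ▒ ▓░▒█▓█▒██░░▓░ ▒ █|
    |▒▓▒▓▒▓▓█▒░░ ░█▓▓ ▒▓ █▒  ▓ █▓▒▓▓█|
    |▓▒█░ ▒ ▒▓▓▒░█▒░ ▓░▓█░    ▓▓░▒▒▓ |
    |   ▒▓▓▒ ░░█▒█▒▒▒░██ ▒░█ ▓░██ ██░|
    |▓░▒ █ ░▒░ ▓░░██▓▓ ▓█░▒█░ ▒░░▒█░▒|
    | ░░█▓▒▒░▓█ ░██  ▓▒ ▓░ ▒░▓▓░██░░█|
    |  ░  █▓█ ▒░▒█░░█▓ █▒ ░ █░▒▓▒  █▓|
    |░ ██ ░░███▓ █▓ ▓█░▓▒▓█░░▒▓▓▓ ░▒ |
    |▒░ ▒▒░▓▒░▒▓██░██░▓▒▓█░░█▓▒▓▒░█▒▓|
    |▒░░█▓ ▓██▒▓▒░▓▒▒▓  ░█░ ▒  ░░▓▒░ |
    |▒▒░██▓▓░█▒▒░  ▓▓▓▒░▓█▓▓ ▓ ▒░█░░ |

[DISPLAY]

┃ █▓▒█░██░▓ ▓▒███▒░▓░▒▓█▒ █▒▓▓█        ┃       
┃█▒█▒▓▓▓ ░██▓▓ █ ▓▒▒ ░█▒▓ █▓█▒▓▒░      ┃       
┃▒░ █   ░░ ░▒▒▒▓░▒░▓▒░ ▓█████   ▒      ┃       
┃░█▓▒▓ ░▓ ▒░▓░▒▓░▒ ██▓ ▒▓▒░█░▒▒▓▒      ┃       
┃░░█▓▒█▓░ ▓▓████▒▓ ▓░░▓ ▒▒ ▒██░▒▒      ┃       
┃▒▓░░▒▓█░█░░█▒▒▓ ▓▒▒▓▓█░ ▒▓███ ▓       ┃       
┃▓▒  █▒▒▒▒▒░ ▓▒░██  █ ░█░░▓▓  █ ▒      ┃       
┃ ▒░██░▓ ▓▒██ █ █▒██░▓░▒▓█▒░ ▓█▓       ┃       
┃▓░▒  ▒  ██▒▓▓▓▒ ▒ ▓█▒▒▓  ░ █░         ┃       
┃ ▒█▒█░ █▓▒▓ ▒░░▓▒▒▓█▓█ ░ ▓▒▓  ▒▒      ┃       
┃    ▒▓░▒▓ ░█ ▒ ▓░▒█▓█▒██░░▓░ ▒ █      ┃       
┃▒▓▒▓▒▓▓█▒░░ ░█▓▓ ▒▓ █▒  ▓ █▓▒▓▓█      ┃       
┃▓▒█░ ▒ ▒▓▓▒░█▒░ ▓░▓█░    ▓▓░▒▒▓       ┃       
┃   ▒▓▓▒ ░░█▒█▒▒▒░██ ▒░█ ▓░██ ██░      ┃       
┃▓░▒ █ ░▒░ ▓░░██▓▓ ▓█░▒█░ ▒░░▒█░▒      ┃       


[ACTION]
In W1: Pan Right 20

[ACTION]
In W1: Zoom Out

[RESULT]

┃▒▓█▒ █▒▓▓█                            ┃       
┃░█▒▓ █▓█▒▓▒░                          ┃       
┃░ ▓█████   ▒                          ┃       
┃▓ ▒▓▒░█░▒▒▓▒                          ┃       
┃░▓ ▒▒ ▒██░▒▒                          ┃       
┃▓█░ ▒▓███ ▓                           ┃       
┃ ░█░░▓▓  █ ▒                          ┃       
┃▓░▒▓█▒░ ▓█▓                           ┃       
┃▒▒▓  ░ █░                             ┃       
┃▓█ ░ ▓▒▓  ▒▒                          ┃       
┃█▒██░░▓░ ▒ █                          ┃       
┃█▒  ▓ █▓▒▓▓█                          ┃       
┃░    ▓▓░▒▒▓                           ┃       
┃▒░█ ▓░██ ██░                          ┃       
┃░▒█░ ▒░░▒█░▒                          ┃       


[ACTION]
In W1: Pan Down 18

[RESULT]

┃█░░█▓▒▓▒░█▒▓                          ┃       
┃█░ ▒  ░░▓▒░                           ┃       
┃█▓▓ ▓ ▒░█░░                           ┃       
┃                                      ┃       
┃                                      ┃       
┃                                      ┃       
┃                                      ┃       
┃                                      ┃       
┃                                      ┃       
┃                                      ┃       
┃                                      ┃       
┃                                      ┃       
┃                                      ┃       
┃                                      ┃       
┃                                      ┃       


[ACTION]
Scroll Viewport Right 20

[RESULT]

▒▓                          ┃                  
░                           ┃                  
░                           ┃                  
                            ┃                  
                            ┃                  
                            ┃                  
                            ┃                  
                            ┃                  
                            ┃                  
                            ┃                  
                            ┃                  
                            ┃                  
                            ┃                  
                            ┃                  
                            ┃                  
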